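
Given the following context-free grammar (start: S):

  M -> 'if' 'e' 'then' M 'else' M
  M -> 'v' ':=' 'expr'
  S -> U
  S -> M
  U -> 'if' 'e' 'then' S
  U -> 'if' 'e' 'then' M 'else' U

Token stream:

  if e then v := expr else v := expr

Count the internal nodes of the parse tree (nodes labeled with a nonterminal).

[S [M if e then [M v := expr] else [M v := expr]]]

4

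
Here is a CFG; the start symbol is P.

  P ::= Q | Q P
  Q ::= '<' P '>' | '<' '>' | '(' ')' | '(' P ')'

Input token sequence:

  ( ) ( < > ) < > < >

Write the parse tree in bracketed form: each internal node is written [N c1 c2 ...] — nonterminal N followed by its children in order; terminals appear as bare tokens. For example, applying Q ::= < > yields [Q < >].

P
Q P
( ) P
( ) Q P
( ) ( P ) P
( ) ( Q ) P
( ) ( < > ) P
( ) ( < > ) Q P
( ) ( < > ) < > P
( ) ( < > ) < > Q
( ) ( < > ) < > < >

[P [Q ( )] [P [Q ( [P [Q < >]] )] [P [Q < >] [P [Q < >]]]]]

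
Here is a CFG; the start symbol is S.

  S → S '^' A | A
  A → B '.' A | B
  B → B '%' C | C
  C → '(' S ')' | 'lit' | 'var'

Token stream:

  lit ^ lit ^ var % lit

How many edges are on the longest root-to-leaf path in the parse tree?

6

[S [S [S [A [B [C lit]]]] ^ [A [B [C lit]]]] ^ [A [B [B [C var]] % [C lit]]]]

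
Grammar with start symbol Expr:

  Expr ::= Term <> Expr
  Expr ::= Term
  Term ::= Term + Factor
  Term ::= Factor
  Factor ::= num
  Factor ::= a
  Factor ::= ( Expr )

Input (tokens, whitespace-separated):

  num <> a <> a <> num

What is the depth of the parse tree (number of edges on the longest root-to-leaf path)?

6

[Expr [Term [Factor num]] <> [Expr [Term [Factor a]] <> [Expr [Term [Factor a]] <> [Expr [Term [Factor num]]]]]]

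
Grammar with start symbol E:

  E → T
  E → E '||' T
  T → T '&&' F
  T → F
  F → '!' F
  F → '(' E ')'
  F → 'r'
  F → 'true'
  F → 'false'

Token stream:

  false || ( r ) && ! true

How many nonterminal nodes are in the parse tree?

12

[E [E [T [F false]]] || [T [T [F ( [E [T [F r]]] )]] && [F ! [F true]]]]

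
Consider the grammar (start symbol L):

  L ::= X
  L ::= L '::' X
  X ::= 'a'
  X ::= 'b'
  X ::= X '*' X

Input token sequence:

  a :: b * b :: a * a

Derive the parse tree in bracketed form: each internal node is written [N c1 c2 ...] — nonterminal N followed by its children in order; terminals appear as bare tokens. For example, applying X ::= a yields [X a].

L
L :: X
L :: X :: X
X :: X :: X
a :: X :: X
a :: X * X :: X
a :: b * X :: X
a :: b * b :: X
a :: b * b :: X * X
a :: b * b :: a * X
a :: b * b :: a * a

[L [L [L [X a]] :: [X [X b] * [X b]]] :: [X [X a] * [X a]]]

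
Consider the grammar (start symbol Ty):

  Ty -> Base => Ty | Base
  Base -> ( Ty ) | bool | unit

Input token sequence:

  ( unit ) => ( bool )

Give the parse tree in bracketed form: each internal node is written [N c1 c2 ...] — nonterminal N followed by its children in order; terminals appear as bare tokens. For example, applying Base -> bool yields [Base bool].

[Ty [Base ( [Ty [Base unit]] )] => [Ty [Base ( [Ty [Base bool]] )]]]

Ty
Base => Ty
( Ty ) => Ty
( Base ) => Ty
( unit ) => Ty
( unit ) => Base
( unit ) => ( Ty )
( unit ) => ( Base )
( unit ) => ( bool )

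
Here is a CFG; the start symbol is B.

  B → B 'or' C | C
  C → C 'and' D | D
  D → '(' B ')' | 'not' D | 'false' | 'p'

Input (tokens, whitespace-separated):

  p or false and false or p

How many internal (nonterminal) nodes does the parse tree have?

11

[B [B [B [C [D p]]] or [C [C [D false]] and [D false]]] or [C [D p]]]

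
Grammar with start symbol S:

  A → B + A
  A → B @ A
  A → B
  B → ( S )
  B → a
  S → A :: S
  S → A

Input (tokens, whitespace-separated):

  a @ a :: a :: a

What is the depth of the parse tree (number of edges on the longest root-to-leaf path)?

5

[S [A [B a] @ [A [B a]]] :: [S [A [B a]] :: [S [A [B a]]]]]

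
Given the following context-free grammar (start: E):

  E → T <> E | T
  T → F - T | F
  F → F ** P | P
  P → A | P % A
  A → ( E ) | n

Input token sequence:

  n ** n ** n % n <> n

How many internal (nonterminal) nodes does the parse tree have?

18

[E [T [F [F [F [P [A n]]] ** [P [A n]]] ** [P [P [A n]] % [A n]]]] <> [E [T [F [P [A n]]]]]]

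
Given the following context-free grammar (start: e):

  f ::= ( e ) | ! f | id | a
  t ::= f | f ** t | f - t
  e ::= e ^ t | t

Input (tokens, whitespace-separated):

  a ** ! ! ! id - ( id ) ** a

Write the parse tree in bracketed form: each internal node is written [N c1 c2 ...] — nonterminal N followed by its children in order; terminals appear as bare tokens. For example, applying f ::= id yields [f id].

e
t
f ** t
a ** t
a ** f - t
a ** ! f - t
a ** ! ! f - t
a ** ! ! ! f - t
a ** ! ! ! id - t
a ** ! ! ! id - f ** t
a ** ! ! ! id - ( e ) ** t
a ** ! ! ! id - ( t ) ** t
a ** ! ! ! id - ( f ) ** t
a ** ! ! ! id - ( id ) ** t
a ** ! ! ! id - ( id ) ** f
a ** ! ! ! id - ( id ) ** a

[e [t [f a] ** [t [f ! [f ! [f ! [f id]]]] - [t [f ( [e [t [f id]]] )] ** [t [f a]]]]]]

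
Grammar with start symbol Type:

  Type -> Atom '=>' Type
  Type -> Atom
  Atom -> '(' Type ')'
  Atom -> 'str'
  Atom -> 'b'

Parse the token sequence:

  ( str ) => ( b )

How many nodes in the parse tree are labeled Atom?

4

[Type [Atom ( [Type [Atom str]] )] => [Type [Atom ( [Type [Atom b]] )]]]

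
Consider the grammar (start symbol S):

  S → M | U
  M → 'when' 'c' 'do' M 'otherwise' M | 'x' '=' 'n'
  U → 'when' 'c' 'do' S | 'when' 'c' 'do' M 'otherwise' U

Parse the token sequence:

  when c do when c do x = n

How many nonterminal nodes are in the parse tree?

6

[S [U when c do [S [U when c do [S [M x = n]]]]]]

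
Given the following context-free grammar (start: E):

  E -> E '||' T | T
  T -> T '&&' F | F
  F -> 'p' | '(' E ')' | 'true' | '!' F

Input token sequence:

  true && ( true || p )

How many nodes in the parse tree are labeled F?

4

[E [T [T [F true]] && [F ( [E [E [T [F true]]] || [T [F p]]] )]]]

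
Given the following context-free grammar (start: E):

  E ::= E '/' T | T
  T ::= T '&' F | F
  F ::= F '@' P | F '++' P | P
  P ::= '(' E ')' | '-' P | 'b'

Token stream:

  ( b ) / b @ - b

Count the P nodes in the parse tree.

5

[E [E [T [F [P ( [E [T [F [P b]]]] )]]]] / [T [F [F [P b]] @ [P - [P b]]]]]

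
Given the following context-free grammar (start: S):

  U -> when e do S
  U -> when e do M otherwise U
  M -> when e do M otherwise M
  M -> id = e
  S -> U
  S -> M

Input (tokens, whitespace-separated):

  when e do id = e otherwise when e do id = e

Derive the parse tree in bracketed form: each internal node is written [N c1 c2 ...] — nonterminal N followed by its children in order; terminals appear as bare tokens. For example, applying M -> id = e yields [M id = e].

S
U
when e do M otherwise U
when e do id = e otherwise U
when e do id = e otherwise when e do S
when e do id = e otherwise when e do M
when e do id = e otherwise when e do id = e

[S [U when e do [M id = e] otherwise [U when e do [S [M id = e]]]]]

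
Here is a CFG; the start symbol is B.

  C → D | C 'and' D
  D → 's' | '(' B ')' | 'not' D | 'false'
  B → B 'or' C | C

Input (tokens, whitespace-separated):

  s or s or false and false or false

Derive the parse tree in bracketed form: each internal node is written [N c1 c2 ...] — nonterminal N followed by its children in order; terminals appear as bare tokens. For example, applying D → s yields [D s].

[B [B [B [B [C [D s]]] or [C [D s]]] or [C [C [D false]] and [D false]]] or [C [D false]]]

B
B or C
B or C or C
B or C or C or C
C or C or C or C
D or C or C or C
s or C or C or C
s or D or C or C
s or s or C or C
s or s or C and D or C
s or s or D and D or C
s or s or false and D or C
s or s or false and false or C
s or s or false and false or D
s or s or false and false or false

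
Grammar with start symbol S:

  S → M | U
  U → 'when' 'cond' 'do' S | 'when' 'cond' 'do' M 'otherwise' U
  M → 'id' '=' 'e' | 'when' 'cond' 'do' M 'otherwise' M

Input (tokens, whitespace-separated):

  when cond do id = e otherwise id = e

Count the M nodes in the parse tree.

3

[S [M when cond do [M id = e] otherwise [M id = e]]]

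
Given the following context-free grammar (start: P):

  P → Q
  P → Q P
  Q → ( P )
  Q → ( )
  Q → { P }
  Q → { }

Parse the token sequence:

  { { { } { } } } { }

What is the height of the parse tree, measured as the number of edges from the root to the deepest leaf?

[P [Q { [P [Q { [P [Q { }] [P [Q { }]]] }]] }] [P [Q { }]]]

7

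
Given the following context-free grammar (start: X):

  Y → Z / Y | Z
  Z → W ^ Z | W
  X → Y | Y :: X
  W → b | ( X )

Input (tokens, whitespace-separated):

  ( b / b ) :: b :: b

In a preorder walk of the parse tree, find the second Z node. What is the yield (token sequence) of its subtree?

b

[X [Y [Z [W ( [X [Y [Z [W b]] / [Y [Z [W b]]]]] )]]] :: [X [Y [Z [W b]]] :: [X [Y [Z [W b]]]]]]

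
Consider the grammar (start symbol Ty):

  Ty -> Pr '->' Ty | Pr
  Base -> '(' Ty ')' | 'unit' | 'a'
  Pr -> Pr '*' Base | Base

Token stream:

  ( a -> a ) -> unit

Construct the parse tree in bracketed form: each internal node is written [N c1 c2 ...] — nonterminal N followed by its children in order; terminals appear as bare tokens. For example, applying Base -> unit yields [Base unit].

[Ty [Pr [Base ( [Ty [Pr [Base a]] -> [Ty [Pr [Base a]]]] )]] -> [Ty [Pr [Base unit]]]]

Ty
Pr -> Ty
Base -> Ty
( Ty ) -> Ty
( Pr -> Ty ) -> Ty
( Base -> Ty ) -> Ty
( a -> Ty ) -> Ty
( a -> Pr ) -> Ty
( a -> Base ) -> Ty
( a -> a ) -> Ty
( a -> a ) -> Pr
( a -> a ) -> Base
( a -> a ) -> unit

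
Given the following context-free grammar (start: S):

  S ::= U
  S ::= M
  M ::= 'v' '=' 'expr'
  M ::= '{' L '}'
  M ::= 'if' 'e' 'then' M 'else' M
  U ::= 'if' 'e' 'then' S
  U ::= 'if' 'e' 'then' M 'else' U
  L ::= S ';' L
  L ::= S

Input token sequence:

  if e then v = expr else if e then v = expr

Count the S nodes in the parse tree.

[S [U if e then [M v = expr] else [U if e then [S [M v = expr]]]]]

2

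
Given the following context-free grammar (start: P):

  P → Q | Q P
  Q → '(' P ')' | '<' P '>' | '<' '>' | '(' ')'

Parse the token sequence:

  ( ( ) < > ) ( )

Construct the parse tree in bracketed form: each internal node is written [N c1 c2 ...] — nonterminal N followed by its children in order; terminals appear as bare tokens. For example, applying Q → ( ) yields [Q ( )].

P
Q P
( P ) P
( Q P ) P
( ( ) P ) P
( ( ) Q ) P
( ( ) < > ) P
( ( ) < > ) Q
( ( ) < > ) ( )

[P [Q ( [P [Q ( )] [P [Q < >]]] )] [P [Q ( )]]]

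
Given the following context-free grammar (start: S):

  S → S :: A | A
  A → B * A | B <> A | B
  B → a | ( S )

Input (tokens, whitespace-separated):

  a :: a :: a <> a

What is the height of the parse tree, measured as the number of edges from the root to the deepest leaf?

[S [S [S [A [B a]]] :: [A [B a]]] :: [A [B a] <> [A [B a]]]]

5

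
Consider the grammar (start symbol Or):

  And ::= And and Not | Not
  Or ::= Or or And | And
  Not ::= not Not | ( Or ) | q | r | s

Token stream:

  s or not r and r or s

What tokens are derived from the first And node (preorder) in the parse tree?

[Or [Or [Or [And [Not s]]] or [And [And [Not not [Not r]]] and [Not r]]] or [And [Not s]]]

s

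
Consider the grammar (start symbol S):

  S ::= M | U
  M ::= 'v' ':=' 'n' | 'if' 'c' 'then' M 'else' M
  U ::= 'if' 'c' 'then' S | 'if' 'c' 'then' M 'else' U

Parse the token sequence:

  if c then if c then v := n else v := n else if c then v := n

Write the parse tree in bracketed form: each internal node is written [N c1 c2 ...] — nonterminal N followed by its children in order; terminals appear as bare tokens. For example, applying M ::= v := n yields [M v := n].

[S [U if c then [M if c then [M v := n] else [M v := n]] else [U if c then [S [M v := n]]]]]

S
U
if c then M else U
if c then if c then M else M else U
if c then if c then v := n else M else U
if c then if c then v := n else v := n else U
if c then if c then v := n else v := n else if c then S
if c then if c then v := n else v := n else if c then M
if c then if c then v := n else v := n else if c then v := n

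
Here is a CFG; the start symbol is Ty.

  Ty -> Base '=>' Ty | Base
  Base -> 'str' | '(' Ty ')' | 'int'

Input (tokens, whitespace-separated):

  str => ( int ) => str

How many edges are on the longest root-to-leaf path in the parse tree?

[Ty [Base str] => [Ty [Base ( [Ty [Base int]] )] => [Ty [Base str]]]]

5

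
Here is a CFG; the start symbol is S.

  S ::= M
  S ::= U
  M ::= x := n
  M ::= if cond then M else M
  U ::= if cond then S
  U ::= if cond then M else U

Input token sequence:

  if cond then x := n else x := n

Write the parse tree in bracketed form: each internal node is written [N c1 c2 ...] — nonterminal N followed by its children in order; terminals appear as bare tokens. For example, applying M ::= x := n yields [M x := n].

S
M
if cond then M else M
if cond then x := n else M
if cond then x := n else x := n

[S [M if cond then [M x := n] else [M x := n]]]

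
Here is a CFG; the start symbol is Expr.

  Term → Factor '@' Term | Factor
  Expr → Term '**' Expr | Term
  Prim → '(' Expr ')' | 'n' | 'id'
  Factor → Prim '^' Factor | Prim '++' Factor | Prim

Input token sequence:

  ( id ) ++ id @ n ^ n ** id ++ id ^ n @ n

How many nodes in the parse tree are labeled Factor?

[Expr [Term [Factor [Prim ( [Expr [Term [Factor [Prim id]]]] )] ++ [Factor [Prim id]]] @ [Term [Factor [Prim n] ^ [Factor [Prim n]]]]] ** [Expr [Term [Factor [Prim id] ++ [Factor [Prim id] ^ [Factor [Prim n]]]] @ [Term [Factor [Prim n]]]]]]

9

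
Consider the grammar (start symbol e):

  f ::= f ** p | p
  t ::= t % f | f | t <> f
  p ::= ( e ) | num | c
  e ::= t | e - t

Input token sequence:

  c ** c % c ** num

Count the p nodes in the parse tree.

4

[e [t [t [f [f [p c]] ** [p c]]] % [f [f [p c]] ** [p num]]]]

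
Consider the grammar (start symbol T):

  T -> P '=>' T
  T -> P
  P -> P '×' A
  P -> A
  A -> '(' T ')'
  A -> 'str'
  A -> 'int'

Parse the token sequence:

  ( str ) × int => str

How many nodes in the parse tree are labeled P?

4

[T [P [P [A ( [T [P [A str]]] )]] × [A int]] => [T [P [A str]]]]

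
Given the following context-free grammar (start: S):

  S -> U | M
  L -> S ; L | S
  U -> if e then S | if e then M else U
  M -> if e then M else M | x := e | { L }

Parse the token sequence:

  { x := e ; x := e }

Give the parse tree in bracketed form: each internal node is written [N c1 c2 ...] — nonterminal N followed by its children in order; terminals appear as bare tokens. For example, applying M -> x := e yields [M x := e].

S
M
{ L }
{ S ; L }
{ M ; L }
{ x := e ; L }
{ x := e ; S }
{ x := e ; M }
{ x := e ; x := e }

[S [M { [L [S [M x := e]] ; [L [S [M x := e]]]] }]]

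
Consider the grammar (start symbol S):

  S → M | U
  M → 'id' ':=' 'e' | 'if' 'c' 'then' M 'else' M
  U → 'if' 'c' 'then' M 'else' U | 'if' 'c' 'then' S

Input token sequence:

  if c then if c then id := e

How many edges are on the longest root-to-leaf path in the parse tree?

6

[S [U if c then [S [U if c then [S [M id := e]]]]]]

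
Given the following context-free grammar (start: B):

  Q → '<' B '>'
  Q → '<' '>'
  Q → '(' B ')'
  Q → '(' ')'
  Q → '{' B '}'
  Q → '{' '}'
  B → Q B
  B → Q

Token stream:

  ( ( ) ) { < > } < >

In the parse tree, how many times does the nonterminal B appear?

5

[B [Q ( [B [Q ( )]] )] [B [Q { [B [Q < >]] }] [B [Q < >]]]]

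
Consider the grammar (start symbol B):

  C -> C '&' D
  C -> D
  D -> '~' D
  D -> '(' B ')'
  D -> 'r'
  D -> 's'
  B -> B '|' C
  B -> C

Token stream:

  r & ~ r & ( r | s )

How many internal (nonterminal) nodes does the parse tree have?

14

[B [C [C [C [D r]] & [D ~ [D r]]] & [D ( [B [B [C [D r]]] | [C [D s]]] )]]]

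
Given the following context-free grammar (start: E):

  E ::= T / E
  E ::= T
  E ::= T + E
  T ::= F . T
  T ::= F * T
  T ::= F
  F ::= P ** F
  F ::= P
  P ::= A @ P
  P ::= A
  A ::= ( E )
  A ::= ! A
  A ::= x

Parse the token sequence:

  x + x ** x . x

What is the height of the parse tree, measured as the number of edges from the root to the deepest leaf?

[E [T [F [P [A x]]]] + [E [T [F [P [A x]] ** [F [P [A x]]]] . [T [F [P [A x]]]]]]]

7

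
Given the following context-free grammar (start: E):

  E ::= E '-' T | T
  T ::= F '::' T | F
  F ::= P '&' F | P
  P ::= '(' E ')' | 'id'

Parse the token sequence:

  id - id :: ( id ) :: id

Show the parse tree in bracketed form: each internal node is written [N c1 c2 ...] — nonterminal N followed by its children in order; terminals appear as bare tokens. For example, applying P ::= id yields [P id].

E
E - T
T - T
F - T
P - T
id - T
id - F :: T
id - P :: T
id - id :: T
id - id :: F :: T
id - id :: P :: T
id - id :: ( E ) :: T
id - id :: ( T ) :: T
id - id :: ( F ) :: T
id - id :: ( P ) :: T
id - id :: ( id ) :: T
id - id :: ( id ) :: F
id - id :: ( id ) :: P
id - id :: ( id ) :: id

[E [E [T [F [P id]]]] - [T [F [P id]] :: [T [F [P ( [E [T [F [P id]]]] )]] :: [T [F [P id]]]]]]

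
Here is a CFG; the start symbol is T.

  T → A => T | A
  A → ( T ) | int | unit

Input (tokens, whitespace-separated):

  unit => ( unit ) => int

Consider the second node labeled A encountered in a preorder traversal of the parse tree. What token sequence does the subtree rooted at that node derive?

( unit )

[T [A unit] => [T [A ( [T [A unit]] )] => [T [A int]]]]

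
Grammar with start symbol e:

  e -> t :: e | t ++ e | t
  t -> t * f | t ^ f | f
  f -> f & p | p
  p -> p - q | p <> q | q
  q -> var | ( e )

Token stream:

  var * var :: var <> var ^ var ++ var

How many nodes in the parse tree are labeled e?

3

[e [t [t [f [p [q var]]]] * [f [p [q var]]]] :: [e [t [t [f [p [p [q var]] <> [q var]]]] ^ [f [p [q var]]]] ++ [e [t [f [p [q var]]]]]]]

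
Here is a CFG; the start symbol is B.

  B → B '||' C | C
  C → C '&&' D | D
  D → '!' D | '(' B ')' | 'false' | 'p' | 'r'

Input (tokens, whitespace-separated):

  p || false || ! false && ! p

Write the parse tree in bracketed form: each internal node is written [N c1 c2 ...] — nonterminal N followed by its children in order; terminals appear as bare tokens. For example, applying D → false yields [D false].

B
B || C
B || C || C
C || C || C
D || C || C
p || C || C
p || D || C
p || false || C
p || false || C && D
p || false || D && D
p || false || ! D && D
p || false || ! false && D
p || false || ! false && ! D
p || false || ! false && ! p

[B [B [B [C [D p]]] || [C [D false]]] || [C [C [D ! [D false]]] && [D ! [D p]]]]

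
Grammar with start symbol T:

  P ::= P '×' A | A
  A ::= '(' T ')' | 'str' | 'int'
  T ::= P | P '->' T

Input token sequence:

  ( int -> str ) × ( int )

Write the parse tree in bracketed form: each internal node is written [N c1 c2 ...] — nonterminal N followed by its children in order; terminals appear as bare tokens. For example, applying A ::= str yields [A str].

T
P
P × A
A × A
( T ) × A
( P -> T ) × A
( A -> T ) × A
( int -> T ) × A
( int -> P ) × A
( int -> A ) × A
( int -> str ) × A
( int -> str ) × ( T )
( int -> str ) × ( P )
( int -> str ) × ( A )
( int -> str ) × ( int )

[T [P [P [A ( [T [P [A int]] -> [T [P [A str]]]] )]] × [A ( [T [P [A int]]] )]]]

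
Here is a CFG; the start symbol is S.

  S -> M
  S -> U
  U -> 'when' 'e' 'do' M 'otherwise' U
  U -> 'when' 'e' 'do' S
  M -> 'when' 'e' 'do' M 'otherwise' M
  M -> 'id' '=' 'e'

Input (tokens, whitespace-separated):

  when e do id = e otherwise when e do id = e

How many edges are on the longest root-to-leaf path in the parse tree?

5

[S [U when e do [M id = e] otherwise [U when e do [S [M id = e]]]]]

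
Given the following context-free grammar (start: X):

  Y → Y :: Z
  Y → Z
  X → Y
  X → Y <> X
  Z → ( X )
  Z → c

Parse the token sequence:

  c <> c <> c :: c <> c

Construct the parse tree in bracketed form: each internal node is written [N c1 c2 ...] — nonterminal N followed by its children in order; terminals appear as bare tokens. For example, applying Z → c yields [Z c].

[X [Y [Z c]] <> [X [Y [Z c]] <> [X [Y [Y [Z c]] :: [Z c]] <> [X [Y [Z c]]]]]]

X
Y <> X
Z <> X
c <> X
c <> Y <> X
c <> Z <> X
c <> c <> X
c <> c <> Y <> X
c <> c <> Y :: Z <> X
c <> c <> Z :: Z <> X
c <> c <> c :: Z <> X
c <> c <> c :: c <> X
c <> c <> c :: c <> Y
c <> c <> c :: c <> Z
c <> c <> c :: c <> c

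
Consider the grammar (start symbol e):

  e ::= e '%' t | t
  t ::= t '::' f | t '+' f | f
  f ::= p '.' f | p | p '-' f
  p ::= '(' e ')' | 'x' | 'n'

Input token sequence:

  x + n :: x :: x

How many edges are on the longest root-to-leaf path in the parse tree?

[e [t [t [t [t [f [p x]]] + [f [p n]]] :: [f [p x]]] :: [f [p x]]]]

7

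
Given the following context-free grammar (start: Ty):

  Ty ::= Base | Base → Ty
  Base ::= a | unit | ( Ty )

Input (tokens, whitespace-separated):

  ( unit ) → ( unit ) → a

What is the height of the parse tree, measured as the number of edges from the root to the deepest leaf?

5

[Ty [Base ( [Ty [Base unit]] )] → [Ty [Base ( [Ty [Base unit]] )] → [Ty [Base a]]]]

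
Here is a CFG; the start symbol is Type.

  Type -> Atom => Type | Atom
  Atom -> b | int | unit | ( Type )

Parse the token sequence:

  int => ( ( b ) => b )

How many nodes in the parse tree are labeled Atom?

[Type [Atom int] => [Type [Atom ( [Type [Atom ( [Type [Atom b]] )] => [Type [Atom b]]] )]]]

5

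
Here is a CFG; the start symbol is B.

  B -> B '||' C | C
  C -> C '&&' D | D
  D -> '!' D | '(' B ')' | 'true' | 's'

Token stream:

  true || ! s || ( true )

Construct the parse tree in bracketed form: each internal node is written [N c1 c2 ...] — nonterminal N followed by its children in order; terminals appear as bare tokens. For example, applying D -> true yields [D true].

B
B || C
B || C || C
C || C || C
D || C || C
true || C || C
true || D || C
true || ! D || C
true || ! s || C
true || ! s || D
true || ! s || ( B )
true || ! s || ( C )
true || ! s || ( D )
true || ! s || ( true )

[B [B [B [C [D true]]] || [C [D ! [D s]]]] || [C [D ( [B [C [D true]]] )]]]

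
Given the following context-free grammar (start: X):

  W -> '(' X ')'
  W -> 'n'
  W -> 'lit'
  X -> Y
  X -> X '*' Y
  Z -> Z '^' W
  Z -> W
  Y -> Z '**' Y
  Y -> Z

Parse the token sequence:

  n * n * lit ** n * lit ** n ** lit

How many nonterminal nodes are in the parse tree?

25

[X [X [X [X [Y [Z [W n]]]] * [Y [Z [W n]]]] * [Y [Z [W lit]] ** [Y [Z [W n]]]]] * [Y [Z [W lit]] ** [Y [Z [W n]] ** [Y [Z [W lit]]]]]]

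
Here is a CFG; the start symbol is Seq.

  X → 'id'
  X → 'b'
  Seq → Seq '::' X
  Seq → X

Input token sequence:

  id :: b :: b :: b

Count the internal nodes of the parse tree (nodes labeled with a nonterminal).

[Seq [Seq [Seq [Seq [X id]] :: [X b]] :: [X b]] :: [X b]]

8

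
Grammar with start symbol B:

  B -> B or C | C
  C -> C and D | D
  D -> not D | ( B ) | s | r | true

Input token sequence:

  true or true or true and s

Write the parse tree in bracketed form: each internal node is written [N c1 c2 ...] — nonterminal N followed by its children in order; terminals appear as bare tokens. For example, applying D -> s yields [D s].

[B [B [B [C [D true]]] or [C [D true]]] or [C [C [D true]] and [D s]]]

B
B or C
B or C or C
C or C or C
D or C or C
true or C or C
true or D or C
true or true or C
true or true or C and D
true or true or D and D
true or true or true and D
true or true or true and s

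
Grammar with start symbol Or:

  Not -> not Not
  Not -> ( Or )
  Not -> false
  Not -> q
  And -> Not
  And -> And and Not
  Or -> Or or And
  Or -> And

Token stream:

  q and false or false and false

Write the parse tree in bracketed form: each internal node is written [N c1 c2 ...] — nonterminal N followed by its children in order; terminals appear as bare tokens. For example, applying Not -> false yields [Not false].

[Or [Or [And [And [Not q]] and [Not false]]] or [And [And [Not false]] and [Not false]]]

Or
Or or And
And or And
And and Not or And
Not and Not or And
q and Not or And
q and false or And
q and false or And and Not
q and false or Not and Not
q and false or false and Not
q and false or false and false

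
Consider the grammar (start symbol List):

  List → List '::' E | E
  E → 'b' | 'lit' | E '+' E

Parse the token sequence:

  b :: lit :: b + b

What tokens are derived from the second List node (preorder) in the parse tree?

b :: lit

[List [List [List [E b]] :: [E lit]] :: [E [E b] + [E b]]]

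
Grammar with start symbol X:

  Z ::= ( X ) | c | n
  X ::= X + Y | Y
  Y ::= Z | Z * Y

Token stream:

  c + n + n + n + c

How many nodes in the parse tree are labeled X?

5

[X [X [X [X [X [Y [Z c]]] + [Y [Z n]]] + [Y [Z n]]] + [Y [Z n]]] + [Y [Z c]]]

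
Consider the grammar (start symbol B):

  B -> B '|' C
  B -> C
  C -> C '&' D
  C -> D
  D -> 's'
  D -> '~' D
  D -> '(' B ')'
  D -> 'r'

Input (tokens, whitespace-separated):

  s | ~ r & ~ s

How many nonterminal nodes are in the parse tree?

[B [B [C [D s]]] | [C [C [D ~ [D r]]] & [D ~ [D s]]]]

10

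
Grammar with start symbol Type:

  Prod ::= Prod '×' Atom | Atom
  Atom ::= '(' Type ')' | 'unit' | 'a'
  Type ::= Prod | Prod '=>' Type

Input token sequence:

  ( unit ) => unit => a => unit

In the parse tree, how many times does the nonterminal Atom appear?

[Type [Prod [Atom ( [Type [Prod [Atom unit]]] )]] => [Type [Prod [Atom unit]] => [Type [Prod [Atom a]] => [Type [Prod [Atom unit]]]]]]

5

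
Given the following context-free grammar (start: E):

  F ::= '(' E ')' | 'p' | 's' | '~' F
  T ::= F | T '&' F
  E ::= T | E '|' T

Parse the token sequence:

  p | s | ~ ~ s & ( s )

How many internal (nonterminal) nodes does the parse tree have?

16

[E [E [E [T [F p]]] | [T [F s]]] | [T [T [F ~ [F ~ [F s]]]] & [F ( [E [T [F s]]] )]]]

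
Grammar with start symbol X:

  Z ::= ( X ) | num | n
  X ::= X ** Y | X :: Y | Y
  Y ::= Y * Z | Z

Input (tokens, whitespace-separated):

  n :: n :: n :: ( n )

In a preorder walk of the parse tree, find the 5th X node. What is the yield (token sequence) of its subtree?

n

[X [X [X [X [Y [Z n]]] :: [Y [Z n]]] :: [Y [Z n]]] :: [Y [Z ( [X [Y [Z n]]] )]]]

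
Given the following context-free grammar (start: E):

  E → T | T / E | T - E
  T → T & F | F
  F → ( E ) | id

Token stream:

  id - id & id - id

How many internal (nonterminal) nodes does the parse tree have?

11

[E [T [F id]] - [E [T [T [F id]] & [F id]] - [E [T [F id]]]]]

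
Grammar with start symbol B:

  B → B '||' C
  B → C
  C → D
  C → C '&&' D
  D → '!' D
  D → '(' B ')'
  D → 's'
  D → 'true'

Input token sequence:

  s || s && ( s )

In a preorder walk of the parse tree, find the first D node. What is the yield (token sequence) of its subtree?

s

[B [B [C [D s]]] || [C [C [D s]] && [D ( [B [C [D s]]] )]]]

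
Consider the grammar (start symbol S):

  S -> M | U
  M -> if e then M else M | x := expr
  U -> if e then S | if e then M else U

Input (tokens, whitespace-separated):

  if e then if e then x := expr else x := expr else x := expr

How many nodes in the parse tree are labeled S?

1

[S [M if e then [M if e then [M x := expr] else [M x := expr]] else [M x := expr]]]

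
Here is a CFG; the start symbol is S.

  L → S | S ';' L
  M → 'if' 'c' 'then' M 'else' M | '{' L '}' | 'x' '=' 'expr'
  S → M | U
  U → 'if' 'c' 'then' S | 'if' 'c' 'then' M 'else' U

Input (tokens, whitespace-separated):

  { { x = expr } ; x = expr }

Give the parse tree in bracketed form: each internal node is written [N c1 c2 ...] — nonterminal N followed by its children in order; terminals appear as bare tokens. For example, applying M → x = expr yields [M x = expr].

S
M
{ L }
{ S ; L }
{ M ; L }
{ { L } ; L }
{ { S } ; L }
{ { M } ; L }
{ { x = expr } ; L }
{ { x = expr } ; S }
{ { x = expr } ; M }
{ { x = expr } ; x = expr }

[S [M { [L [S [M { [L [S [M x = expr]]] }]] ; [L [S [M x = expr]]]] }]]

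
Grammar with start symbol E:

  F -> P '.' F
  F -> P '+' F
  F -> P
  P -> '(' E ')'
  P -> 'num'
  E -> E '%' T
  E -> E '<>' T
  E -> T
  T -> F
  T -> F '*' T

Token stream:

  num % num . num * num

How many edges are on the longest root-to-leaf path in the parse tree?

5

[E [E [T [F [P num]]]] % [T [F [P num] . [F [P num]]] * [T [F [P num]]]]]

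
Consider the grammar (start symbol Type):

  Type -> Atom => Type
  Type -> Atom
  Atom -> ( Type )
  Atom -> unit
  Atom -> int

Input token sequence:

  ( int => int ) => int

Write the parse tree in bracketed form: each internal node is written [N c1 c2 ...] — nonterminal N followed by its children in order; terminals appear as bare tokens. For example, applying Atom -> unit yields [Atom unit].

[Type [Atom ( [Type [Atom int] => [Type [Atom int]]] )] => [Type [Atom int]]]

Type
Atom => Type
( Type ) => Type
( Atom => Type ) => Type
( int => Type ) => Type
( int => Atom ) => Type
( int => int ) => Type
( int => int ) => Atom
( int => int ) => int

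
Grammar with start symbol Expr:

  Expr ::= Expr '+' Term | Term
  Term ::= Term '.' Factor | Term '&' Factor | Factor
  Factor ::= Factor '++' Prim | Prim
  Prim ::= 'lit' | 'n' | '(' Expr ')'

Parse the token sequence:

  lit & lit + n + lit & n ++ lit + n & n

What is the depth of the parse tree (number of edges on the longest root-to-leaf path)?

8

[Expr [Expr [Expr [Expr [Term [Term [Factor [Prim lit]]] & [Factor [Prim lit]]]] + [Term [Factor [Prim n]]]] + [Term [Term [Factor [Prim lit]]] & [Factor [Factor [Prim n]] ++ [Prim lit]]]] + [Term [Term [Factor [Prim n]]] & [Factor [Prim n]]]]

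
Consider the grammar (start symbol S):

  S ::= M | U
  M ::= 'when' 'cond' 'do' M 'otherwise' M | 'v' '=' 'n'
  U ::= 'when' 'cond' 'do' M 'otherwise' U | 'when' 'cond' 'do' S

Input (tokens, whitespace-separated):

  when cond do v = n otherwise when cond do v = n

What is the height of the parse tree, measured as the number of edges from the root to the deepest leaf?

[S [U when cond do [M v = n] otherwise [U when cond do [S [M v = n]]]]]

5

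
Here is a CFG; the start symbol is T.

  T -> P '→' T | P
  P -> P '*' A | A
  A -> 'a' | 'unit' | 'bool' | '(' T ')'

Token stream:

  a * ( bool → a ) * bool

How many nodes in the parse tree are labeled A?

[T [P [P [P [A a]] * [A ( [T [P [A bool]] → [T [P [A a]]]] )]] * [A bool]]]

5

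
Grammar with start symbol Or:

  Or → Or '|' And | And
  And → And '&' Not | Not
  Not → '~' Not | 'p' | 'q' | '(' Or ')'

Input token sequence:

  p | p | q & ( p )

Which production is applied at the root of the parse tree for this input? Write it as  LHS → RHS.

Or → Or '|' And

[Or [Or [Or [And [Not p]]] | [And [Not p]]] | [And [And [Not q]] & [Not ( [Or [And [Not p]]] )]]]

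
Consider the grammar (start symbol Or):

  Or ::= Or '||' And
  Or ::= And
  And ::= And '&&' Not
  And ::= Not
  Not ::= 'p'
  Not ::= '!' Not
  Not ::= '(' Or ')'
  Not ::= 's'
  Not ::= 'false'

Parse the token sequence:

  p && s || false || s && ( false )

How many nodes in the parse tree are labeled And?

[Or [Or [Or [And [And [Not p]] && [Not s]]] || [And [Not false]]] || [And [And [Not s]] && [Not ( [Or [And [Not false]]] )]]]

6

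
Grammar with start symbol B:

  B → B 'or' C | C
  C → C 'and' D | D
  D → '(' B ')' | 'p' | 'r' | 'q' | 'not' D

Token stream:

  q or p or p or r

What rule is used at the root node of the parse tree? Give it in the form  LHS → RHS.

[B [B [B [B [C [D q]]] or [C [D p]]] or [C [D p]]] or [C [D r]]]

B → B 'or' C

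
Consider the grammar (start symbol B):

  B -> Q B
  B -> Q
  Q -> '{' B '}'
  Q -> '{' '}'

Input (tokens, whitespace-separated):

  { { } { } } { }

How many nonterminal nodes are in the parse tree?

[B [Q { [B [Q { }] [B [Q { }]]] }] [B [Q { }]]]

8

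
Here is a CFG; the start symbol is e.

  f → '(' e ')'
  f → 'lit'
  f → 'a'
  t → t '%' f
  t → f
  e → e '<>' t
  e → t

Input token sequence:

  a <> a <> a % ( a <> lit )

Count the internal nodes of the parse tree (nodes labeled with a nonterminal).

[e [e [e [t [f a]]] <> [t [f a]]] <> [t [t [f a]] % [f ( [e [e [t [f a]]] <> [t [f lit]]] )]]]

17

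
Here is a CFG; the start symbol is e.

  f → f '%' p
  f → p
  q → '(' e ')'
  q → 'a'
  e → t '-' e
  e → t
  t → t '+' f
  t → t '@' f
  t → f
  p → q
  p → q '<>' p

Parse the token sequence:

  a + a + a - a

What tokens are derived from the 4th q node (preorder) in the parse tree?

a

[e [t [t [t [f [p [q a]]]] + [f [p [q a]]]] + [f [p [q a]]]] - [e [t [f [p [q a]]]]]]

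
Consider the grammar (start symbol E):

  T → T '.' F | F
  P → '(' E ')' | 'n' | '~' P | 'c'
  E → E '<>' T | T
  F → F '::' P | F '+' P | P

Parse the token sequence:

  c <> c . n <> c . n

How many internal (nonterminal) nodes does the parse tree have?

[E [E [E [T [F [P c]]]] <> [T [T [F [P c]]] . [F [P n]]]] <> [T [T [F [P c]]] . [F [P n]]]]

18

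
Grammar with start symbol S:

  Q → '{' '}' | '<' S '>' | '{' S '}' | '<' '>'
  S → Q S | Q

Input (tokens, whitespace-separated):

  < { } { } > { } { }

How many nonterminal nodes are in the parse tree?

[S [Q < [S [Q { }] [S [Q { }]]] >] [S [Q { }] [S [Q { }]]]]

10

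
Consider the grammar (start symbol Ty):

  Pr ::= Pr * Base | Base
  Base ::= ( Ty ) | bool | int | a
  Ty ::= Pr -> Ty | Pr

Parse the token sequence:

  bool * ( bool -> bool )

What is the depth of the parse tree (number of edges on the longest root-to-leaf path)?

[Ty [Pr [Pr [Base bool]] * [Base ( [Ty [Pr [Base bool]] -> [Ty [Pr [Base bool]]]] )]]]

7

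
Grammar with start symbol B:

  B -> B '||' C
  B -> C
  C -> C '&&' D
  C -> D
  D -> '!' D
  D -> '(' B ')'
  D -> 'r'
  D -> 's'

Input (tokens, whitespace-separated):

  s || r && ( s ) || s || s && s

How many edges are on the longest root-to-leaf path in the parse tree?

[B [B [B [B [C [D s]]] || [C [C [D r]] && [D ( [B [C [D s]]] )]]] || [C [D s]]] || [C [C [D s]] && [D s]]]

8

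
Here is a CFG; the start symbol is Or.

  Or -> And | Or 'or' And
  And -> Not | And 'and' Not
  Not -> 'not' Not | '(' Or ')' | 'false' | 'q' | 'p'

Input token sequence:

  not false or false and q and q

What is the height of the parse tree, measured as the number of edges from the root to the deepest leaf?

[Or [Or [And [Not not [Not false]]]] or [And [And [And [Not false]] and [Not q]] and [Not q]]]

5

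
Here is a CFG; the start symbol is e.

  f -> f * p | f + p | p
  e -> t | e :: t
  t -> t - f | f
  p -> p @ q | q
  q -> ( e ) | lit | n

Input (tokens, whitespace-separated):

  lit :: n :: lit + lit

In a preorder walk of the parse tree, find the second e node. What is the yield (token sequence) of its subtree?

lit :: n

[e [e [e [t [f [p [q lit]]]]] :: [t [f [p [q n]]]]] :: [t [f [f [p [q lit]]] + [p [q lit]]]]]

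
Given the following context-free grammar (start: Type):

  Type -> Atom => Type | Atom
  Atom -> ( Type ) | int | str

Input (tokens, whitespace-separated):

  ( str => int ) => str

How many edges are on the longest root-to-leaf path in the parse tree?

5

[Type [Atom ( [Type [Atom str] => [Type [Atom int]]] )] => [Type [Atom str]]]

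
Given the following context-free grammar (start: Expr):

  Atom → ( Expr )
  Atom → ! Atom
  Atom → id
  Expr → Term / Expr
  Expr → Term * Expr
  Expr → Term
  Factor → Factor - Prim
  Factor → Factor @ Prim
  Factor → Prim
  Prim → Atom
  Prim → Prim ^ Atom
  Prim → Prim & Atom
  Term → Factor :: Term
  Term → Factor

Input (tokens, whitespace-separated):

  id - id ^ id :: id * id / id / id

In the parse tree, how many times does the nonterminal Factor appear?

6

[Expr [Term [Factor [Factor [Prim [Atom id]]] - [Prim [Prim [Atom id]] ^ [Atom id]]] :: [Term [Factor [Prim [Atom id]]]]] * [Expr [Term [Factor [Prim [Atom id]]]] / [Expr [Term [Factor [Prim [Atom id]]]] / [Expr [Term [Factor [Prim [Atom id]]]]]]]]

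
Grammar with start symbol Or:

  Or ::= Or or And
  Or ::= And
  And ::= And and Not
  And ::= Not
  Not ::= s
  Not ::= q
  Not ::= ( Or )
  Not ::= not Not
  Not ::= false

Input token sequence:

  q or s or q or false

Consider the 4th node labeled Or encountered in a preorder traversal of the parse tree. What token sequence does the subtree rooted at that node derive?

q

[Or [Or [Or [Or [And [Not q]]] or [And [Not s]]] or [And [Not q]]] or [And [Not false]]]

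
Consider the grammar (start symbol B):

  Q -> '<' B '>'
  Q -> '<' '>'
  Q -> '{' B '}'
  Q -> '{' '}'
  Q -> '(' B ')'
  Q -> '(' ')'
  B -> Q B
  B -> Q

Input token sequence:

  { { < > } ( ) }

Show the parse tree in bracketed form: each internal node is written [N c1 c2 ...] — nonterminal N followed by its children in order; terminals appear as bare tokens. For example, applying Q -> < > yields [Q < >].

[B [Q { [B [Q { [B [Q < >]] }] [B [Q ( )]]] }]]

B
Q
{ B }
{ Q B }
{ { B } B }
{ { Q } B }
{ { < > } B }
{ { < > } Q }
{ { < > } ( ) }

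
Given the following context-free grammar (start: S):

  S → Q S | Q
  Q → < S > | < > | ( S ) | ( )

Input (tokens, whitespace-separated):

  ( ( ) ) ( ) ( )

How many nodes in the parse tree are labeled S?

4

[S [Q ( [S [Q ( )]] )] [S [Q ( )] [S [Q ( )]]]]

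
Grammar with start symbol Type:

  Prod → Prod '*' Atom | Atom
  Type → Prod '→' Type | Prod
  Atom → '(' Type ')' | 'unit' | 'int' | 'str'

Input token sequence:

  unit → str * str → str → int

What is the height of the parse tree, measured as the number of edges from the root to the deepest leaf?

6

[Type [Prod [Atom unit]] → [Type [Prod [Prod [Atom str]] * [Atom str]] → [Type [Prod [Atom str]] → [Type [Prod [Atom int]]]]]]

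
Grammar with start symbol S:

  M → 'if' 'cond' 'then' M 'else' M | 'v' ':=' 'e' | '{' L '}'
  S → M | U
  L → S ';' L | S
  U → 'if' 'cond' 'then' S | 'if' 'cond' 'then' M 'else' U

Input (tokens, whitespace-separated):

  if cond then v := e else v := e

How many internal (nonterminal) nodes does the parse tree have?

4

[S [M if cond then [M v := e] else [M v := e]]]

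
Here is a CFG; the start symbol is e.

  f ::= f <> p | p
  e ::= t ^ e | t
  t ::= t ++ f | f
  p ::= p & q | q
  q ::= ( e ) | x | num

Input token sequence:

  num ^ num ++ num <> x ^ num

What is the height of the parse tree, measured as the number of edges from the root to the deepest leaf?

[e [t [f [p [q num]]]] ^ [e [t [t [f [p [q num]]]] ++ [f [f [p [q num]]] <> [p [q x]]]] ^ [e [t [f [p [q num]]]]]]]

7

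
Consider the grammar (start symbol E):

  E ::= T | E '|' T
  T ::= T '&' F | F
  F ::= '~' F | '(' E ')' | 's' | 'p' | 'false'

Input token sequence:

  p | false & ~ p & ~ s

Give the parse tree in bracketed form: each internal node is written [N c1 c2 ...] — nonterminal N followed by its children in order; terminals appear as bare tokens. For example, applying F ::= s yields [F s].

E
E | T
T | T
F | T
p | T
p | T & F
p | T & F & F
p | F & F & F
p | false & F & F
p | false & ~ F & F
p | false & ~ p & F
p | false & ~ p & ~ F
p | false & ~ p & ~ s

[E [E [T [F p]]] | [T [T [T [F false]] & [F ~ [F p]]] & [F ~ [F s]]]]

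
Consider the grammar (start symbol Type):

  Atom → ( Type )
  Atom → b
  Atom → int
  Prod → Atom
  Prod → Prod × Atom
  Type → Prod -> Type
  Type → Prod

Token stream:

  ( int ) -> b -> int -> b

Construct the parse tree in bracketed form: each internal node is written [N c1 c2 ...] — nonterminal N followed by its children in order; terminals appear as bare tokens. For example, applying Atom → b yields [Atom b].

[Type [Prod [Atom ( [Type [Prod [Atom int]]] )]] -> [Type [Prod [Atom b]] -> [Type [Prod [Atom int]] -> [Type [Prod [Atom b]]]]]]

Type
Prod -> Type
Atom -> Type
( Type ) -> Type
( Prod ) -> Type
( Atom ) -> Type
( int ) -> Type
( int ) -> Prod -> Type
( int ) -> Atom -> Type
( int ) -> b -> Type
( int ) -> b -> Prod -> Type
( int ) -> b -> Atom -> Type
( int ) -> b -> int -> Type
( int ) -> b -> int -> Prod
( int ) -> b -> int -> Atom
( int ) -> b -> int -> b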